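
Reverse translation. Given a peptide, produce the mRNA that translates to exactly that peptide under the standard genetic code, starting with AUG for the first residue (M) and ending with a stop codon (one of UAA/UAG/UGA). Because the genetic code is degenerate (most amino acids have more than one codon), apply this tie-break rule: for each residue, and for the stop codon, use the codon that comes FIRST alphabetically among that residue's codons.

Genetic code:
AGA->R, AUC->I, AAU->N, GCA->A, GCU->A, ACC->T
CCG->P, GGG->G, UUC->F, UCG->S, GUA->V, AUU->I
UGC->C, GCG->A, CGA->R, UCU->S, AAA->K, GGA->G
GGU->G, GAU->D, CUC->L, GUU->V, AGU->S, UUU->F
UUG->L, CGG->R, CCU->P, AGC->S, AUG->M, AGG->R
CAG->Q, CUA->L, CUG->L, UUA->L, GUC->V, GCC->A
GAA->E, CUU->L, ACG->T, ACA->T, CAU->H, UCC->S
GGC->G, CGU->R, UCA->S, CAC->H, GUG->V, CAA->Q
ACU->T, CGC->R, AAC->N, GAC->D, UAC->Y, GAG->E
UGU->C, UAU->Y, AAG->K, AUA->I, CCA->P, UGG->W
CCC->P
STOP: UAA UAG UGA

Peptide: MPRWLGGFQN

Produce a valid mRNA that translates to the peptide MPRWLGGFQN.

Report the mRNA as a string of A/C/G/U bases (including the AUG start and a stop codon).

residue 1: M -> AUG (start codon)
residue 2: P codons sorted = CCA,CCC,CCG,CCU -> pick first = CCA
residue 3: R codons sorted = AGA,AGG,CGA,CGC,CGG,CGU -> pick first = AGA
residue 4: W -> UGG (only codon)
residue 5: L codons sorted = CUA,CUC,CUG,CUU,UUA,UUG -> pick first = CUA
residue 6: G codons sorted = GGA,GGC,GGG,GGU -> pick first = GGA
residue 7: G codons sorted = GGA,GGC,GGG,GGU -> pick first = GGA
residue 8: F codons sorted = UUC,UUU -> pick first = UUC
residue 9: Q codons sorted = CAA,CAG -> pick first = CAA
residue 10: N codons sorted = AAC,AAU -> pick first = AAC
terminator: stop codons sorted = UAA,UAG,UGA -> pick first = UAA

Answer: mRNA: AUGCCAAGAUGGCUAGGAGGAUUCCAAAACUAA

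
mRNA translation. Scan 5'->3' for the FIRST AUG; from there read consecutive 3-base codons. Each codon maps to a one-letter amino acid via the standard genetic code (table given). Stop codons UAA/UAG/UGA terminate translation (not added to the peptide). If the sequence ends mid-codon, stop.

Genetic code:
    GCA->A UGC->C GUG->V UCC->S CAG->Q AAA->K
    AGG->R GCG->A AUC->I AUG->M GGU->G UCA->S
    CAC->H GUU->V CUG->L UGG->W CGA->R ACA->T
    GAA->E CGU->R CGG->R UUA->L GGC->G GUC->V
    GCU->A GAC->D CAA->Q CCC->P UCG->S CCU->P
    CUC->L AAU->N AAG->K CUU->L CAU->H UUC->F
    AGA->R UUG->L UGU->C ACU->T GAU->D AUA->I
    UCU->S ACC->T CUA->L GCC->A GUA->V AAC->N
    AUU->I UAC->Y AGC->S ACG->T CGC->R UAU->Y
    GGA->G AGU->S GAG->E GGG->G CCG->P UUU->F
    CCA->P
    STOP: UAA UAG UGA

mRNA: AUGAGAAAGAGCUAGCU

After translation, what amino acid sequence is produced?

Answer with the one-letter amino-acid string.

start AUG at pos 0
pos 0: AUG -> M; peptide=M
pos 3: AGA -> R; peptide=MR
pos 6: AAG -> K; peptide=MRK
pos 9: AGC -> S; peptide=MRKS
pos 12: UAG -> STOP

Answer: MRKS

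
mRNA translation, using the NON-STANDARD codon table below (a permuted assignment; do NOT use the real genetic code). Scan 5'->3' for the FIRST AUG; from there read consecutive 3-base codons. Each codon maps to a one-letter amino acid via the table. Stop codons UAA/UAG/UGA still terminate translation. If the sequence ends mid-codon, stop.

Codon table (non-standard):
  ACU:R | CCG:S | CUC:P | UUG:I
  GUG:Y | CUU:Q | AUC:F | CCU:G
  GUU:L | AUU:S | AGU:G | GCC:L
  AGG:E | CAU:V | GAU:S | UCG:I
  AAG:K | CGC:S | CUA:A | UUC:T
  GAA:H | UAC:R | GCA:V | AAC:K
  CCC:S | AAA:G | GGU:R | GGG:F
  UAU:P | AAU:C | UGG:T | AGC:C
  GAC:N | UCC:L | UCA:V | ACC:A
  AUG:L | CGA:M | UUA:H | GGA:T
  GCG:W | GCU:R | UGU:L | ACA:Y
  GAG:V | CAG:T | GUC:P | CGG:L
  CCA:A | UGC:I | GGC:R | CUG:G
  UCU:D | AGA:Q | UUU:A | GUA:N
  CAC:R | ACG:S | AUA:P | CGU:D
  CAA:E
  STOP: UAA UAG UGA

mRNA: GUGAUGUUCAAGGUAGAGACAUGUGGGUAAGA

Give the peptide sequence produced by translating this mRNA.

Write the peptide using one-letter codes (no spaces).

start AUG at pos 3
pos 3: AUG -> L; peptide=L
pos 6: UUC -> T; peptide=LT
pos 9: AAG -> K; peptide=LTK
pos 12: GUA -> N; peptide=LTKN
pos 15: GAG -> V; peptide=LTKNV
pos 18: ACA -> Y; peptide=LTKNVY
pos 21: UGU -> L; peptide=LTKNVYL
pos 24: GGG -> F; peptide=LTKNVYLF
pos 27: UAA -> STOP

Answer: LTKNVYLF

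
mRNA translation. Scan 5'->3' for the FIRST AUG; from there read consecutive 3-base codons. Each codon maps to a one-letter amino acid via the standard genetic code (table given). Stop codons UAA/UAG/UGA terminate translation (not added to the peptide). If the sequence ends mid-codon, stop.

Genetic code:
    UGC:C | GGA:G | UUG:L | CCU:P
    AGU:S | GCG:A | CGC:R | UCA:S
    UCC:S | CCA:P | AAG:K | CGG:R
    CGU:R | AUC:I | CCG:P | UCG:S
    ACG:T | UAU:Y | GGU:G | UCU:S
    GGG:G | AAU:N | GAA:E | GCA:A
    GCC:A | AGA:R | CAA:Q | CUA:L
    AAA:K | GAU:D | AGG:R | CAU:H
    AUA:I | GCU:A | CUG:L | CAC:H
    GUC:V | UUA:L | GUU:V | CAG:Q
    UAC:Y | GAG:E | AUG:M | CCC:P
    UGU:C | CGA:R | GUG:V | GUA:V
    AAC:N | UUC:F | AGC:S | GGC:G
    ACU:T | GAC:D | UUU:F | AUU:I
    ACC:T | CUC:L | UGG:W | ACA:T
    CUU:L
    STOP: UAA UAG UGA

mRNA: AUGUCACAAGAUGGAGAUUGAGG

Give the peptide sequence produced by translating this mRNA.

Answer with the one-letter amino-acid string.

Answer: MSQDGD

Derivation:
start AUG at pos 0
pos 0: AUG -> M; peptide=M
pos 3: UCA -> S; peptide=MS
pos 6: CAA -> Q; peptide=MSQ
pos 9: GAU -> D; peptide=MSQD
pos 12: GGA -> G; peptide=MSQDG
pos 15: GAU -> D; peptide=MSQDGD
pos 18: UGA -> STOP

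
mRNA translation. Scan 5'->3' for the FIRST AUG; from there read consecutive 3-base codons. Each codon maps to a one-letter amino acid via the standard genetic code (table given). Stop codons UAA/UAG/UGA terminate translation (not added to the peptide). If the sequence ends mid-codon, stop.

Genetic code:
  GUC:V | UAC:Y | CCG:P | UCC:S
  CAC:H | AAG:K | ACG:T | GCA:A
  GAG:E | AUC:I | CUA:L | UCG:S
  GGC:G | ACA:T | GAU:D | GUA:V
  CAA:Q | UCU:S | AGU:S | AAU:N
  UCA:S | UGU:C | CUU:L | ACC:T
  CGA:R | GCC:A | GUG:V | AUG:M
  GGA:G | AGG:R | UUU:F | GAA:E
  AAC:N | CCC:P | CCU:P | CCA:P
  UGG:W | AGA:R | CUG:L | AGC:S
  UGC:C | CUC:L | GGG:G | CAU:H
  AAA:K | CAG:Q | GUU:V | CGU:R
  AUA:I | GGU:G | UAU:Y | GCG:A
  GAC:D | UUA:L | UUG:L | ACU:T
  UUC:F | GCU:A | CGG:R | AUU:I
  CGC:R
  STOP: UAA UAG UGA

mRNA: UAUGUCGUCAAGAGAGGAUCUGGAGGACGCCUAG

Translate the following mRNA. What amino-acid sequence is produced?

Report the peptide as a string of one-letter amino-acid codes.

start AUG at pos 1
pos 1: AUG -> M; peptide=M
pos 4: UCG -> S; peptide=MS
pos 7: UCA -> S; peptide=MSS
pos 10: AGA -> R; peptide=MSSR
pos 13: GAG -> E; peptide=MSSRE
pos 16: GAU -> D; peptide=MSSRED
pos 19: CUG -> L; peptide=MSSREDL
pos 22: GAG -> E; peptide=MSSREDLE
pos 25: GAC -> D; peptide=MSSREDLED
pos 28: GCC -> A; peptide=MSSREDLEDA
pos 31: UAG -> STOP

Answer: MSSREDLEDA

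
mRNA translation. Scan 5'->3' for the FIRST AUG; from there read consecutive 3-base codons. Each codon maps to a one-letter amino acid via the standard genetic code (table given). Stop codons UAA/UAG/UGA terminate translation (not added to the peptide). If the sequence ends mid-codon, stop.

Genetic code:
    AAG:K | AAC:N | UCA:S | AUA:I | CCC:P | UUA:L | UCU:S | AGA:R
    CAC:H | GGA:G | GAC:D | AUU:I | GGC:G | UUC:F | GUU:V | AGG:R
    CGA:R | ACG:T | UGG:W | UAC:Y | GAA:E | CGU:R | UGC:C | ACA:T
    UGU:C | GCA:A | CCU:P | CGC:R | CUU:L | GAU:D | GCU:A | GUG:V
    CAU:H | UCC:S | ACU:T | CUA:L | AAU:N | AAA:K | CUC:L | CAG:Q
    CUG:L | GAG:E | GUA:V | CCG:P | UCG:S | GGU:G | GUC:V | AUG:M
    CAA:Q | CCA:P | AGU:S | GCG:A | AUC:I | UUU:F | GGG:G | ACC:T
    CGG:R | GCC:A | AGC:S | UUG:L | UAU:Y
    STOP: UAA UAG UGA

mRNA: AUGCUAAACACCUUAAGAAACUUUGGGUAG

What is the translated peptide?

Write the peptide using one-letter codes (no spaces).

Answer: MLNTLRNFG

Derivation:
start AUG at pos 0
pos 0: AUG -> M; peptide=M
pos 3: CUA -> L; peptide=ML
pos 6: AAC -> N; peptide=MLN
pos 9: ACC -> T; peptide=MLNT
pos 12: UUA -> L; peptide=MLNTL
pos 15: AGA -> R; peptide=MLNTLR
pos 18: AAC -> N; peptide=MLNTLRN
pos 21: UUU -> F; peptide=MLNTLRNF
pos 24: GGG -> G; peptide=MLNTLRNFG
pos 27: UAG -> STOP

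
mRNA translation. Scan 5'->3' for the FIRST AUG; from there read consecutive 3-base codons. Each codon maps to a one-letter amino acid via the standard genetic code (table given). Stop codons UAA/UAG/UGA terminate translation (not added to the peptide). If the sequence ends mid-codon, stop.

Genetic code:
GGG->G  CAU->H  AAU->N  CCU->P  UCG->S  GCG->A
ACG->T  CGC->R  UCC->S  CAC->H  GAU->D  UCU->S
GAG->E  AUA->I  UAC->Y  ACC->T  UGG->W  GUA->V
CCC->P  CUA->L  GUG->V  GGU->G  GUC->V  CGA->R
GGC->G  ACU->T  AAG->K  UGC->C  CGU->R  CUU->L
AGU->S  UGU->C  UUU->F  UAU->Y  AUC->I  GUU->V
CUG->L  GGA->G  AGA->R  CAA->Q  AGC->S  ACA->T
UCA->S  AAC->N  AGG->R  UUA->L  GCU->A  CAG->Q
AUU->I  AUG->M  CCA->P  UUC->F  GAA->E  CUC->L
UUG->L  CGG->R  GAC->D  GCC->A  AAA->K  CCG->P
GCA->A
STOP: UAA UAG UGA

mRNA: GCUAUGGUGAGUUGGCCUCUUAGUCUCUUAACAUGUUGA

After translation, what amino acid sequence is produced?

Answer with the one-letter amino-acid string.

Answer: MVSWPLSLLTC

Derivation:
start AUG at pos 3
pos 3: AUG -> M; peptide=M
pos 6: GUG -> V; peptide=MV
pos 9: AGU -> S; peptide=MVS
pos 12: UGG -> W; peptide=MVSW
pos 15: CCU -> P; peptide=MVSWP
pos 18: CUU -> L; peptide=MVSWPL
pos 21: AGU -> S; peptide=MVSWPLS
pos 24: CUC -> L; peptide=MVSWPLSL
pos 27: UUA -> L; peptide=MVSWPLSLL
pos 30: ACA -> T; peptide=MVSWPLSLLT
pos 33: UGU -> C; peptide=MVSWPLSLLTC
pos 36: UGA -> STOP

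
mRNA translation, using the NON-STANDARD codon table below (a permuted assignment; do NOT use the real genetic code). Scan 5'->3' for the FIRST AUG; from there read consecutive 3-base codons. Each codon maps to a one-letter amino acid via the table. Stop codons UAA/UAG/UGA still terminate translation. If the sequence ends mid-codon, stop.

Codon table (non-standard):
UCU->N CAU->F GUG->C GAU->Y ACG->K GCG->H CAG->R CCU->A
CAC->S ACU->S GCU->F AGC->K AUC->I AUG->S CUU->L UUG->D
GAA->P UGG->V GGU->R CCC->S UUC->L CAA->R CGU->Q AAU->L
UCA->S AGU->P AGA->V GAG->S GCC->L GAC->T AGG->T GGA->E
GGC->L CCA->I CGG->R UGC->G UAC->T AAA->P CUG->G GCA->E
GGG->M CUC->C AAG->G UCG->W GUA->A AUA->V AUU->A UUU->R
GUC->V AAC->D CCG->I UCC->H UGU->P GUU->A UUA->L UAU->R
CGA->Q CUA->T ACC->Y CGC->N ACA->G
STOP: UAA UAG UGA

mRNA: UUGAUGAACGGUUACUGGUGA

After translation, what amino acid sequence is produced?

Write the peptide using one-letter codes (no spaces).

start AUG at pos 3
pos 3: AUG -> S; peptide=S
pos 6: AAC -> D; peptide=SD
pos 9: GGU -> R; peptide=SDR
pos 12: UAC -> T; peptide=SDRT
pos 15: UGG -> V; peptide=SDRTV
pos 18: UGA -> STOP

Answer: SDRTV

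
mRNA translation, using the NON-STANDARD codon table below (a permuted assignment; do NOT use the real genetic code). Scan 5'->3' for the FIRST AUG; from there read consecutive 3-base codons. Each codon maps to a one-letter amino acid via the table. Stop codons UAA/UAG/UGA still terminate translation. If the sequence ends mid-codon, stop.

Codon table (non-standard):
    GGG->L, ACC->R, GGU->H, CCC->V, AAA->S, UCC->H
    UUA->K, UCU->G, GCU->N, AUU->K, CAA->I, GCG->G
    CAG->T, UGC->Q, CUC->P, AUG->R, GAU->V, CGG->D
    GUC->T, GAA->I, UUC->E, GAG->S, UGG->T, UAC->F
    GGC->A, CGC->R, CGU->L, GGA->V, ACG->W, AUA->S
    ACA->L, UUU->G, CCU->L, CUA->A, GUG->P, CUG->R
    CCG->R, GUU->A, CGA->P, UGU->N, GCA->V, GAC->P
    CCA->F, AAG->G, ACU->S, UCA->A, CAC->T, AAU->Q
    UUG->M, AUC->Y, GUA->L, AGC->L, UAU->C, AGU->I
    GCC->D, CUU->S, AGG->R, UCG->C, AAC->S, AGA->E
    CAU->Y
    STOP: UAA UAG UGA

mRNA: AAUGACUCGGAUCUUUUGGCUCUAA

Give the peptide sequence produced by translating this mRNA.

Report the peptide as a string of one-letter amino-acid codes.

start AUG at pos 1
pos 1: AUG -> R; peptide=R
pos 4: ACU -> S; peptide=RS
pos 7: CGG -> D; peptide=RSD
pos 10: AUC -> Y; peptide=RSDY
pos 13: UUU -> G; peptide=RSDYG
pos 16: UGG -> T; peptide=RSDYGT
pos 19: CUC -> P; peptide=RSDYGTP
pos 22: UAA -> STOP

Answer: RSDYGTP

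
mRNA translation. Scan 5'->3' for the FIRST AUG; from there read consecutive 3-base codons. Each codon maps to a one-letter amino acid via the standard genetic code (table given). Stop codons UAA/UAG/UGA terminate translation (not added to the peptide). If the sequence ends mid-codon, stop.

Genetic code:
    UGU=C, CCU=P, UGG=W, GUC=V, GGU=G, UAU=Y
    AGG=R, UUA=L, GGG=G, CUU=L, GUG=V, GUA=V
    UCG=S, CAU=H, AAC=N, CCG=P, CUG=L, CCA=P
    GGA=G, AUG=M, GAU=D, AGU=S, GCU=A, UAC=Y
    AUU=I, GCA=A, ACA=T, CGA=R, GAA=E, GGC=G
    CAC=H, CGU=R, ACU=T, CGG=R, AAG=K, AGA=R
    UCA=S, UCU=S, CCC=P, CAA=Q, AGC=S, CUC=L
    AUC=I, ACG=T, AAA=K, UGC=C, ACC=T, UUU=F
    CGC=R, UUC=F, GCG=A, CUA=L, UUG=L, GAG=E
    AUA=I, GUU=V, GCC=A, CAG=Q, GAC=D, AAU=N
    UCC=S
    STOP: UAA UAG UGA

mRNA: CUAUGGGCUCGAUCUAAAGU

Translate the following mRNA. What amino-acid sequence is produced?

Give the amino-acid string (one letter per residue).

Answer: MGSI

Derivation:
start AUG at pos 2
pos 2: AUG -> M; peptide=M
pos 5: GGC -> G; peptide=MG
pos 8: UCG -> S; peptide=MGS
pos 11: AUC -> I; peptide=MGSI
pos 14: UAA -> STOP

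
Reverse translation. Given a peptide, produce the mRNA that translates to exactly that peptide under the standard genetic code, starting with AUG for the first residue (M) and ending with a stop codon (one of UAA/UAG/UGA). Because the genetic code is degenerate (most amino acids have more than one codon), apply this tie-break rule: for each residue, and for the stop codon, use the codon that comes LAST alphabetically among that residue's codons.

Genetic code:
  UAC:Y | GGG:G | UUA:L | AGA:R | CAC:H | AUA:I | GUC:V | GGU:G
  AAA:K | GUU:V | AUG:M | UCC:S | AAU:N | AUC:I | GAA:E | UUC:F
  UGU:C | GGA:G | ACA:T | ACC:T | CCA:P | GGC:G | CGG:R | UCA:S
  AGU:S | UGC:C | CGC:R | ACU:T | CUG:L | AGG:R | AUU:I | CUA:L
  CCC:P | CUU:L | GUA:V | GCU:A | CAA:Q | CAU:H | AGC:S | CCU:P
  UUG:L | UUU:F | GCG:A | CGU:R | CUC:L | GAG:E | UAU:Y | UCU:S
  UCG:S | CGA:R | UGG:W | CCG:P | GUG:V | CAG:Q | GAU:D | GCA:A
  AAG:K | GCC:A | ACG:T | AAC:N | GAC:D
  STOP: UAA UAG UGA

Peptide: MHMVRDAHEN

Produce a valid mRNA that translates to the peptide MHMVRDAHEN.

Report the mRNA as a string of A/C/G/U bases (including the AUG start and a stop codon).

Answer: mRNA: AUGCAUAUGGUUCGUGAUGCUCAUGAGAAUUGA

Derivation:
residue 1: M -> AUG (start codon)
residue 2: H codons sorted = CAC,CAU -> pick last = CAU
residue 3: M -> AUG (only codon)
residue 4: V codons sorted = GUA,GUC,GUG,GUU -> pick last = GUU
residue 5: R codons sorted = AGA,AGG,CGA,CGC,CGG,CGU -> pick last = CGU
residue 6: D codons sorted = GAC,GAU -> pick last = GAU
residue 7: A codons sorted = GCA,GCC,GCG,GCU -> pick last = GCU
residue 8: H codons sorted = CAC,CAU -> pick last = CAU
residue 9: E codons sorted = GAA,GAG -> pick last = GAG
residue 10: N codons sorted = AAC,AAU -> pick last = AAU
terminator: stop codons sorted = UAA,UAG,UGA -> pick last = UGA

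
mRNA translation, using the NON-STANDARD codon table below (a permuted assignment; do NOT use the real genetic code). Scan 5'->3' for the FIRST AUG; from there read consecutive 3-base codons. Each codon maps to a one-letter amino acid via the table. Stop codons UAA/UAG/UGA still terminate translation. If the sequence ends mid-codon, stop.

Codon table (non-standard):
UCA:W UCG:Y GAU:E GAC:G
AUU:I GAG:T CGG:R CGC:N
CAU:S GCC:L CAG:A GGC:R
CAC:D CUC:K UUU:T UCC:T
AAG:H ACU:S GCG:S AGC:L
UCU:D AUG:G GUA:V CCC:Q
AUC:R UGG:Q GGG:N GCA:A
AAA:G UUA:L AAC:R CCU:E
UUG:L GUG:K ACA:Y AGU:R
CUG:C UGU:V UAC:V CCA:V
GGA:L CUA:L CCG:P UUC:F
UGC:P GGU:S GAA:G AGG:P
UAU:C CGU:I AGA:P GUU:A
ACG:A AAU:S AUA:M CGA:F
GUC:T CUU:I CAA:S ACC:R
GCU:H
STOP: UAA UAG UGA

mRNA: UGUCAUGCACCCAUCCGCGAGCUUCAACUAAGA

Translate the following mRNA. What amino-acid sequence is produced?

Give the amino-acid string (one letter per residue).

Answer: GDVTSLFR

Derivation:
start AUG at pos 4
pos 4: AUG -> G; peptide=G
pos 7: CAC -> D; peptide=GD
pos 10: CCA -> V; peptide=GDV
pos 13: UCC -> T; peptide=GDVT
pos 16: GCG -> S; peptide=GDVTS
pos 19: AGC -> L; peptide=GDVTSL
pos 22: UUC -> F; peptide=GDVTSLF
pos 25: AAC -> R; peptide=GDVTSLFR
pos 28: UAA -> STOP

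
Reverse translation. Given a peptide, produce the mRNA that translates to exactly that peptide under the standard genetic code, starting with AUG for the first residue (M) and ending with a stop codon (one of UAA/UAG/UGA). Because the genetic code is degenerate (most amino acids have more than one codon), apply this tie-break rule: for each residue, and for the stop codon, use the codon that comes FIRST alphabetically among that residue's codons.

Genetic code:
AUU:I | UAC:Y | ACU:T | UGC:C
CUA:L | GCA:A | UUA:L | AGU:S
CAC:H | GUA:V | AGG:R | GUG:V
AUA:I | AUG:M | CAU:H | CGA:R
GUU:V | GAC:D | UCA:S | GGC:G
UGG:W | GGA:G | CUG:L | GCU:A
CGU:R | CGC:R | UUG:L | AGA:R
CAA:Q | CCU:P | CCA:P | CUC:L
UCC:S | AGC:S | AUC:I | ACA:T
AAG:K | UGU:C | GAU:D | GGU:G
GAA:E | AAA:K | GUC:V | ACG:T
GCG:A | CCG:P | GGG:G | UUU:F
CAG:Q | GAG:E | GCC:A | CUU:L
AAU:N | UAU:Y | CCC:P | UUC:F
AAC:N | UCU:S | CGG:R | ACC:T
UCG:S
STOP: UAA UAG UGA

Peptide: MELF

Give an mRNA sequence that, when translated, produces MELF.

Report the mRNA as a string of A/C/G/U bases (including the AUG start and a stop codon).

Answer: mRNA: AUGGAACUAUUCUAA

Derivation:
residue 1: M -> AUG (start codon)
residue 2: E codons sorted = GAA,GAG -> pick first = GAA
residue 3: L codons sorted = CUA,CUC,CUG,CUU,UUA,UUG -> pick first = CUA
residue 4: F codons sorted = UUC,UUU -> pick first = UUC
terminator: stop codons sorted = UAA,UAG,UGA -> pick first = UAA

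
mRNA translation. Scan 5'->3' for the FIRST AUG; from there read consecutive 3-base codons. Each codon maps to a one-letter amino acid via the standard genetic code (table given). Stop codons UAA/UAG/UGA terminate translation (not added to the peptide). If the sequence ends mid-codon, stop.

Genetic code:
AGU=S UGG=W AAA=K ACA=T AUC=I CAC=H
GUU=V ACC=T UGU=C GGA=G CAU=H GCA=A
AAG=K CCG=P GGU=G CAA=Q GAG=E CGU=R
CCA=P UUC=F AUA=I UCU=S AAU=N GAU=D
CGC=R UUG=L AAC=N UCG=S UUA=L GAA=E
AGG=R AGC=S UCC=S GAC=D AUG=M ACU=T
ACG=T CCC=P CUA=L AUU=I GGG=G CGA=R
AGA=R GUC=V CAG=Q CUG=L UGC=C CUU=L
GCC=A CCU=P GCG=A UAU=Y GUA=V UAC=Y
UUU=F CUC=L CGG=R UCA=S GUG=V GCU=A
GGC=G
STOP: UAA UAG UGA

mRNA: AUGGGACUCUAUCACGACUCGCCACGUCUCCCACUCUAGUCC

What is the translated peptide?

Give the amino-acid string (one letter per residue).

Answer: MGLYHDSPRLPL

Derivation:
start AUG at pos 0
pos 0: AUG -> M; peptide=M
pos 3: GGA -> G; peptide=MG
pos 6: CUC -> L; peptide=MGL
pos 9: UAU -> Y; peptide=MGLY
pos 12: CAC -> H; peptide=MGLYH
pos 15: GAC -> D; peptide=MGLYHD
pos 18: UCG -> S; peptide=MGLYHDS
pos 21: CCA -> P; peptide=MGLYHDSP
pos 24: CGU -> R; peptide=MGLYHDSPR
pos 27: CUC -> L; peptide=MGLYHDSPRL
pos 30: CCA -> P; peptide=MGLYHDSPRLP
pos 33: CUC -> L; peptide=MGLYHDSPRLPL
pos 36: UAG -> STOP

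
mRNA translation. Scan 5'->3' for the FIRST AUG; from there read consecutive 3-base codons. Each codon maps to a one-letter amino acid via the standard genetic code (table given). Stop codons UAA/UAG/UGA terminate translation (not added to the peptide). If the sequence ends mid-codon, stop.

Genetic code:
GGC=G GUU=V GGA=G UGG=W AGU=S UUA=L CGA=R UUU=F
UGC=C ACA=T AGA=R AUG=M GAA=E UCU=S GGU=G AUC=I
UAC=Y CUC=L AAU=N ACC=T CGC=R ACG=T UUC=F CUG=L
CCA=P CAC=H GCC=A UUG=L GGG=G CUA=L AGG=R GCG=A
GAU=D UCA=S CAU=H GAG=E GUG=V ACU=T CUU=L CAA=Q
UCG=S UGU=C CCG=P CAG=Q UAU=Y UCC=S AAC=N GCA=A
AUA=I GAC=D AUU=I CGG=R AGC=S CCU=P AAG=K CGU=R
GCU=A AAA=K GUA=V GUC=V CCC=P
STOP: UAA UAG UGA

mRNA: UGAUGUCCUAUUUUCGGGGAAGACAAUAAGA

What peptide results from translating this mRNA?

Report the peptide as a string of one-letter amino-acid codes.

start AUG at pos 2
pos 2: AUG -> M; peptide=M
pos 5: UCC -> S; peptide=MS
pos 8: UAU -> Y; peptide=MSY
pos 11: UUU -> F; peptide=MSYF
pos 14: CGG -> R; peptide=MSYFR
pos 17: GGA -> G; peptide=MSYFRG
pos 20: AGA -> R; peptide=MSYFRGR
pos 23: CAA -> Q; peptide=MSYFRGRQ
pos 26: UAA -> STOP

Answer: MSYFRGRQ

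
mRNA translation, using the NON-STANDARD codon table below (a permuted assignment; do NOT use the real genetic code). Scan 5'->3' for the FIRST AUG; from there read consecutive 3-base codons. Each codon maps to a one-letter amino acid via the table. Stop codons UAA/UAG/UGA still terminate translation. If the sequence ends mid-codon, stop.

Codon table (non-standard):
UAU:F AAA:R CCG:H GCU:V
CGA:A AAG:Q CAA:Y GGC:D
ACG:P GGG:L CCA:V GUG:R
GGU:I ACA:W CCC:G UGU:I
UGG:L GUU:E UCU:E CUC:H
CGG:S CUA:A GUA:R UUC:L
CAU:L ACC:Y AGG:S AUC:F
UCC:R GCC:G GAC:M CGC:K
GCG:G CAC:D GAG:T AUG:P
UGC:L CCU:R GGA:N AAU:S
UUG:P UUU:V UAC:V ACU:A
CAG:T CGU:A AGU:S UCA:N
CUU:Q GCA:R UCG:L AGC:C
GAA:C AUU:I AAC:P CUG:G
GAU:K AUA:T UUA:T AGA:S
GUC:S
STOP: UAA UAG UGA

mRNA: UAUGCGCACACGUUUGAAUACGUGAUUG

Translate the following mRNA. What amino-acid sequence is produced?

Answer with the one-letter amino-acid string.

Answer: PKWAPSP

Derivation:
start AUG at pos 1
pos 1: AUG -> P; peptide=P
pos 4: CGC -> K; peptide=PK
pos 7: ACA -> W; peptide=PKW
pos 10: CGU -> A; peptide=PKWA
pos 13: UUG -> P; peptide=PKWAP
pos 16: AAU -> S; peptide=PKWAPS
pos 19: ACG -> P; peptide=PKWAPSP
pos 22: UGA -> STOP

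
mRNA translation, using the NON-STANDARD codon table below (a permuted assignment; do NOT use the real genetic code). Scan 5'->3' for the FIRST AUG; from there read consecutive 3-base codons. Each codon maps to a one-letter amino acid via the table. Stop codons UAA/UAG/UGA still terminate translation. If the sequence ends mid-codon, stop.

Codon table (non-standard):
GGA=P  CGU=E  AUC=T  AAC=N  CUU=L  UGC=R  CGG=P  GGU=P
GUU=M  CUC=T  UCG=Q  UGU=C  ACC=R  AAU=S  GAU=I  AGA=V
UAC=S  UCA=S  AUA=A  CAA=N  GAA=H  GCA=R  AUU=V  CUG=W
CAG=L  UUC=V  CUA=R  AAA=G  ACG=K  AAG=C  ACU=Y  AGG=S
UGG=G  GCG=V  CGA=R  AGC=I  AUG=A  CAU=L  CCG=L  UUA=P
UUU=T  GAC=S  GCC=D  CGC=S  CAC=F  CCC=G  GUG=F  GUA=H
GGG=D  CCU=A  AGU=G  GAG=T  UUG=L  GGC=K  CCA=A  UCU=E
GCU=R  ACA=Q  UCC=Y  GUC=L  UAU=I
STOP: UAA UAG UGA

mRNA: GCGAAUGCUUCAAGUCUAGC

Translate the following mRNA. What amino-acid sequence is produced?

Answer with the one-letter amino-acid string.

start AUG at pos 4
pos 4: AUG -> A; peptide=A
pos 7: CUU -> L; peptide=AL
pos 10: CAA -> N; peptide=ALN
pos 13: GUC -> L; peptide=ALNL
pos 16: UAG -> STOP

Answer: ALNL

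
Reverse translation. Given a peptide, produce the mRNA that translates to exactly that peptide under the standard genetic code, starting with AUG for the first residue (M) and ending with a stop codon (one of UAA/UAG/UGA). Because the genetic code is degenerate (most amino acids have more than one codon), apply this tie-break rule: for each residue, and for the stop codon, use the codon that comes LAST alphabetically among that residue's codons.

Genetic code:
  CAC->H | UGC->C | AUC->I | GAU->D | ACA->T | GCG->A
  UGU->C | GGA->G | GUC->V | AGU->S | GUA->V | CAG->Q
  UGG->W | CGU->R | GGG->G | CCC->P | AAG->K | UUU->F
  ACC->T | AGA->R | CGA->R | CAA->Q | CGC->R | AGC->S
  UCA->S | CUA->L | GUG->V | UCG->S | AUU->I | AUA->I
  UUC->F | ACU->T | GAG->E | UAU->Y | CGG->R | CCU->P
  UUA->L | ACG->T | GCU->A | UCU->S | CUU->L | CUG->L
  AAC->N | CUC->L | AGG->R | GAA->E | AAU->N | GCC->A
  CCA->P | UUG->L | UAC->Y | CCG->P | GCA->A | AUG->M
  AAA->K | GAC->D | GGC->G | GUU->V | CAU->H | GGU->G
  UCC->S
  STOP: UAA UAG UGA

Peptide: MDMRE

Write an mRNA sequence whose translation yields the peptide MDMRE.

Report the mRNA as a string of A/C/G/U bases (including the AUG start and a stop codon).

Answer: mRNA: AUGGAUAUGCGUGAGUGA

Derivation:
residue 1: M -> AUG (start codon)
residue 2: D codons sorted = GAC,GAU -> pick last = GAU
residue 3: M -> AUG (only codon)
residue 4: R codons sorted = AGA,AGG,CGA,CGC,CGG,CGU -> pick last = CGU
residue 5: E codons sorted = GAA,GAG -> pick last = GAG
terminator: stop codons sorted = UAA,UAG,UGA -> pick last = UGA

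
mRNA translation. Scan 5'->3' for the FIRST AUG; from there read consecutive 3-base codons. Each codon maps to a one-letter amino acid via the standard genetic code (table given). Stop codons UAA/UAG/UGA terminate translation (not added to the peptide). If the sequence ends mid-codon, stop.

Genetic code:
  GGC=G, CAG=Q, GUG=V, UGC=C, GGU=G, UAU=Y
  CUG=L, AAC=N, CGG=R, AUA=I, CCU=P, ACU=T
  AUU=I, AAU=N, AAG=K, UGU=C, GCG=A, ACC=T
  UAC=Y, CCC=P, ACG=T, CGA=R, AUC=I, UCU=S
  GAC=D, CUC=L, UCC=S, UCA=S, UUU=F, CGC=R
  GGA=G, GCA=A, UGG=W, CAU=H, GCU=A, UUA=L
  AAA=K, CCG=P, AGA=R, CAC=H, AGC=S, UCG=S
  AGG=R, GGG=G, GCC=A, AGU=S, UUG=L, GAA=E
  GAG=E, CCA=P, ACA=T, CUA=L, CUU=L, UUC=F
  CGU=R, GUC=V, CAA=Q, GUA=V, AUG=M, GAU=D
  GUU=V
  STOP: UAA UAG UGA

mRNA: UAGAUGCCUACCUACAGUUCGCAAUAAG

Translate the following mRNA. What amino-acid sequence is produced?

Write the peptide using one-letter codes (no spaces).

start AUG at pos 3
pos 3: AUG -> M; peptide=M
pos 6: CCU -> P; peptide=MP
pos 9: ACC -> T; peptide=MPT
pos 12: UAC -> Y; peptide=MPTY
pos 15: AGU -> S; peptide=MPTYS
pos 18: UCG -> S; peptide=MPTYSS
pos 21: CAA -> Q; peptide=MPTYSSQ
pos 24: UAA -> STOP

Answer: MPTYSSQ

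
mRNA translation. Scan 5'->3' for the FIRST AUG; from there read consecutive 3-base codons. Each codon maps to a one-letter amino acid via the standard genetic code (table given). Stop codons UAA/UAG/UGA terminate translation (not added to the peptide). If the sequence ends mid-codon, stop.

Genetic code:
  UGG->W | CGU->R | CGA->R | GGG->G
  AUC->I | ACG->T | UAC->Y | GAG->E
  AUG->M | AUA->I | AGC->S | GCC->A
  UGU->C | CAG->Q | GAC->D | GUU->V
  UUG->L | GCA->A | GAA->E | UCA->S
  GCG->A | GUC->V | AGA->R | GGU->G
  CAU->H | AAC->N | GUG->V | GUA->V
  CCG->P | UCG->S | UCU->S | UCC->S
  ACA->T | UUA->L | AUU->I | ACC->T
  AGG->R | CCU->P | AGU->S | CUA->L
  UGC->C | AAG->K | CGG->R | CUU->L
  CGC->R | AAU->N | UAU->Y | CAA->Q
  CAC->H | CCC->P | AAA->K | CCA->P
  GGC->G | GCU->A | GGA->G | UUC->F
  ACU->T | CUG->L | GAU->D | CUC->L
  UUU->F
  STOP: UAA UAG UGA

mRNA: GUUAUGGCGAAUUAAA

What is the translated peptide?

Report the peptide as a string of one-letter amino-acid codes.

start AUG at pos 3
pos 3: AUG -> M; peptide=M
pos 6: GCG -> A; peptide=MA
pos 9: AAU -> N; peptide=MAN
pos 12: UAA -> STOP

Answer: MAN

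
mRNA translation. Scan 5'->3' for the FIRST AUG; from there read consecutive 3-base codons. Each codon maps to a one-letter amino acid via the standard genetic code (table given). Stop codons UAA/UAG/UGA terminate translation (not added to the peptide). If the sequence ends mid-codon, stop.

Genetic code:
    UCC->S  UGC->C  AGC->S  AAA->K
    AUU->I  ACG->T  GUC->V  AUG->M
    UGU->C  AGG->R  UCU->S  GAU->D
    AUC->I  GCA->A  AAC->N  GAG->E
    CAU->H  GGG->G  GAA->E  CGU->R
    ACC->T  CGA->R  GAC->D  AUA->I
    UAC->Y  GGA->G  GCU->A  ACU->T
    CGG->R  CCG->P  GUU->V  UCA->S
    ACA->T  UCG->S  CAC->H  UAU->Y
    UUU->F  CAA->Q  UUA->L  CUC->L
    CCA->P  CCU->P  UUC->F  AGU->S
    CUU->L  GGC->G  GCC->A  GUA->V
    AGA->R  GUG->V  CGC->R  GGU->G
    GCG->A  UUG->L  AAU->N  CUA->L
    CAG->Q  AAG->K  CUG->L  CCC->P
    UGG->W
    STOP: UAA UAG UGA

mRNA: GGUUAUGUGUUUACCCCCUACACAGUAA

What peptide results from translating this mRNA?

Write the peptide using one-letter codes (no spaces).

Answer: MCLPPTQ

Derivation:
start AUG at pos 4
pos 4: AUG -> M; peptide=M
pos 7: UGU -> C; peptide=MC
pos 10: UUA -> L; peptide=MCL
pos 13: CCC -> P; peptide=MCLP
pos 16: CCU -> P; peptide=MCLPP
pos 19: ACA -> T; peptide=MCLPPT
pos 22: CAG -> Q; peptide=MCLPPTQ
pos 25: UAA -> STOP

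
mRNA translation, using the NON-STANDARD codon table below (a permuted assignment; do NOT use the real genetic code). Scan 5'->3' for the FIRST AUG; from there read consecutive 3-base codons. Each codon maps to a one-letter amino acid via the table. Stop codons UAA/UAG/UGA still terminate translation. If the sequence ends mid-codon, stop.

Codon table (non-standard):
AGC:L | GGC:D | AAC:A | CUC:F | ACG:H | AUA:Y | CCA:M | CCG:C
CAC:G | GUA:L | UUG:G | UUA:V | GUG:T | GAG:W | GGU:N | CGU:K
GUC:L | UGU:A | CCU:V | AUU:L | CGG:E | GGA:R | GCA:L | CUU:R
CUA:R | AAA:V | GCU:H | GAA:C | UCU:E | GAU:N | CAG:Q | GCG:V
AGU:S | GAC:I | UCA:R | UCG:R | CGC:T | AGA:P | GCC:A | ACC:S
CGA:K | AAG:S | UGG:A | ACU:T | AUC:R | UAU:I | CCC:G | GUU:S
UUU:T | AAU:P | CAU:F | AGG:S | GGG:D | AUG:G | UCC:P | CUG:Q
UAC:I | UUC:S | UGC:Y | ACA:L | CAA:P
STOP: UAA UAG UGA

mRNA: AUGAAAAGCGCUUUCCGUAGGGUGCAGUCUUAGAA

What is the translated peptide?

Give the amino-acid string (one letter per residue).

start AUG at pos 0
pos 0: AUG -> G; peptide=G
pos 3: AAA -> V; peptide=GV
pos 6: AGC -> L; peptide=GVL
pos 9: GCU -> H; peptide=GVLH
pos 12: UUC -> S; peptide=GVLHS
pos 15: CGU -> K; peptide=GVLHSK
pos 18: AGG -> S; peptide=GVLHSKS
pos 21: GUG -> T; peptide=GVLHSKST
pos 24: CAG -> Q; peptide=GVLHSKSTQ
pos 27: UCU -> E; peptide=GVLHSKSTQE
pos 30: UAG -> STOP

Answer: GVLHSKSTQE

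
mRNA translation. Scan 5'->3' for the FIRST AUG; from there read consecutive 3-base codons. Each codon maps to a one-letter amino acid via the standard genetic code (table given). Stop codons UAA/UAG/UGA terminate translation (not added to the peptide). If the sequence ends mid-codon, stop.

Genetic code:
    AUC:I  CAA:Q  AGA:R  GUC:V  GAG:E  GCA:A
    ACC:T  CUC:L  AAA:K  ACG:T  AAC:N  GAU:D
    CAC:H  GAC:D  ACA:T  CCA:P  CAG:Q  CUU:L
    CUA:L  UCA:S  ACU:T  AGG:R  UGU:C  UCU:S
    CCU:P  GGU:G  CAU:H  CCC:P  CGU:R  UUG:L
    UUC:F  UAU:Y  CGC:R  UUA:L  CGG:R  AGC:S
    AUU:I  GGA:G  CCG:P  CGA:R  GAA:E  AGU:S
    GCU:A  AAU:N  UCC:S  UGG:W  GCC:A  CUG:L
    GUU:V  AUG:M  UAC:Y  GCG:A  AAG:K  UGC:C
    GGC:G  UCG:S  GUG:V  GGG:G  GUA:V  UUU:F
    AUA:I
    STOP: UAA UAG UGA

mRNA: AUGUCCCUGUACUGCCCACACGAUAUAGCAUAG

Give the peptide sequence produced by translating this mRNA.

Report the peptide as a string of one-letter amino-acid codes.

start AUG at pos 0
pos 0: AUG -> M; peptide=M
pos 3: UCC -> S; peptide=MS
pos 6: CUG -> L; peptide=MSL
pos 9: UAC -> Y; peptide=MSLY
pos 12: UGC -> C; peptide=MSLYC
pos 15: CCA -> P; peptide=MSLYCP
pos 18: CAC -> H; peptide=MSLYCPH
pos 21: GAU -> D; peptide=MSLYCPHD
pos 24: AUA -> I; peptide=MSLYCPHDI
pos 27: GCA -> A; peptide=MSLYCPHDIA
pos 30: UAG -> STOP

Answer: MSLYCPHDIA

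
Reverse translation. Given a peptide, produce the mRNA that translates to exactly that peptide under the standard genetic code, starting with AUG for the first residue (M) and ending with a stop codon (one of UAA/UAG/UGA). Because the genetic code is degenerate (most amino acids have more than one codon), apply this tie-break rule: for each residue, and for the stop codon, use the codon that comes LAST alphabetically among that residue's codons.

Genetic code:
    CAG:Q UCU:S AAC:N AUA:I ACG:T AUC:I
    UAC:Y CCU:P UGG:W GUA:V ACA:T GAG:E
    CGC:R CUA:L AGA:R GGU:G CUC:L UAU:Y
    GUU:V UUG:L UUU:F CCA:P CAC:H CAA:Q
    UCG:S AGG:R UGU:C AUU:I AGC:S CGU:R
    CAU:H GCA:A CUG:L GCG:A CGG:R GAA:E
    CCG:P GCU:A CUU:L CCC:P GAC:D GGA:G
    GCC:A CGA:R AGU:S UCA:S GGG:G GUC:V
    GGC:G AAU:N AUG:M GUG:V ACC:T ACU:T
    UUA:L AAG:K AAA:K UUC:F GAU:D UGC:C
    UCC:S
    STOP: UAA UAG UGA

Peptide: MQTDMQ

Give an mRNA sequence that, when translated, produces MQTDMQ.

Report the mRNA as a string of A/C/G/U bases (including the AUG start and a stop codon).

Answer: mRNA: AUGCAGACUGAUAUGCAGUGA

Derivation:
residue 1: M -> AUG (start codon)
residue 2: Q codons sorted = CAA,CAG -> pick last = CAG
residue 3: T codons sorted = ACA,ACC,ACG,ACU -> pick last = ACU
residue 4: D codons sorted = GAC,GAU -> pick last = GAU
residue 5: M -> AUG (only codon)
residue 6: Q codons sorted = CAA,CAG -> pick last = CAG
terminator: stop codons sorted = UAA,UAG,UGA -> pick last = UGA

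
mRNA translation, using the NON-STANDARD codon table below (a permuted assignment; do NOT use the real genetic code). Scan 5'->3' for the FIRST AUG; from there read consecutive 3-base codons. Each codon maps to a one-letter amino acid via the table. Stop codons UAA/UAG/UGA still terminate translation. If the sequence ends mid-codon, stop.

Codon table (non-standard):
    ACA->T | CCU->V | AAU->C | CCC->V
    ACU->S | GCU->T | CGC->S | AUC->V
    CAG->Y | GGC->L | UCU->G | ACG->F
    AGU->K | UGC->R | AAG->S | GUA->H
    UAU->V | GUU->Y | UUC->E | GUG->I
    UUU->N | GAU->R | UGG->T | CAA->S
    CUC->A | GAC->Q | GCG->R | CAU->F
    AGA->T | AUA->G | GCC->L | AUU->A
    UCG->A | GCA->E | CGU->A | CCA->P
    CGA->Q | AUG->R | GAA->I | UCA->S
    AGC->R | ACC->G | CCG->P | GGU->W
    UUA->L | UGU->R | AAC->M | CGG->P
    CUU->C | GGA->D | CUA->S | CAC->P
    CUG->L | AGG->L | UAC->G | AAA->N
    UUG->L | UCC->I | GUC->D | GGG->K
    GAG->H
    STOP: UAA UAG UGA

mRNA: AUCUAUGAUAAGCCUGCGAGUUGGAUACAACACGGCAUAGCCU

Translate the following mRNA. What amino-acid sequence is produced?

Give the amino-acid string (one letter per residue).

start AUG at pos 4
pos 4: AUG -> R; peptide=R
pos 7: AUA -> G; peptide=RG
pos 10: AGC -> R; peptide=RGR
pos 13: CUG -> L; peptide=RGRL
pos 16: CGA -> Q; peptide=RGRLQ
pos 19: GUU -> Y; peptide=RGRLQY
pos 22: GGA -> D; peptide=RGRLQYD
pos 25: UAC -> G; peptide=RGRLQYDG
pos 28: AAC -> M; peptide=RGRLQYDGM
pos 31: ACG -> F; peptide=RGRLQYDGMF
pos 34: GCA -> E; peptide=RGRLQYDGMFE
pos 37: UAG -> STOP

Answer: RGRLQYDGMFE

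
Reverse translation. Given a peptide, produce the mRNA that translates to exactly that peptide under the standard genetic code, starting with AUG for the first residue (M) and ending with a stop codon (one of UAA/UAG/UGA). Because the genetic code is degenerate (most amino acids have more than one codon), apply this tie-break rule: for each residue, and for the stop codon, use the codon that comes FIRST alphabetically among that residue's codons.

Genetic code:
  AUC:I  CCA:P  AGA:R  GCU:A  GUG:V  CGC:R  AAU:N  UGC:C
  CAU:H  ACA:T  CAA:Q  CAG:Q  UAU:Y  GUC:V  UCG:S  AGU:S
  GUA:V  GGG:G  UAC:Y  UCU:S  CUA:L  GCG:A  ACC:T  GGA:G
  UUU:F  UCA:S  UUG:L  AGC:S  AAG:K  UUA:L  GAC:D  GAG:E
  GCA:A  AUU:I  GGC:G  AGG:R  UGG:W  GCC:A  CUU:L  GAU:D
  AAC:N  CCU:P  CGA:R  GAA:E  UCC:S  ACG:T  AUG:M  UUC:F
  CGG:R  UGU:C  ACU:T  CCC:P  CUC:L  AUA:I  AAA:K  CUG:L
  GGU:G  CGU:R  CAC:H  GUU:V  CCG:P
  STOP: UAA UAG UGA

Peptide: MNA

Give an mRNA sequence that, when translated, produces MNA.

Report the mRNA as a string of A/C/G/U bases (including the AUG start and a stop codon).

Answer: mRNA: AUGAACGCAUAA

Derivation:
residue 1: M -> AUG (start codon)
residue 2: N codons sorted = AAC,AAU -> pick first = AAC
residue 3: A codons sorted = GCA,GCC,GCG,GCU -> pick first = GCA
terminator: stop codons sorted = UAA,UAG,UGA -> pick first = UAA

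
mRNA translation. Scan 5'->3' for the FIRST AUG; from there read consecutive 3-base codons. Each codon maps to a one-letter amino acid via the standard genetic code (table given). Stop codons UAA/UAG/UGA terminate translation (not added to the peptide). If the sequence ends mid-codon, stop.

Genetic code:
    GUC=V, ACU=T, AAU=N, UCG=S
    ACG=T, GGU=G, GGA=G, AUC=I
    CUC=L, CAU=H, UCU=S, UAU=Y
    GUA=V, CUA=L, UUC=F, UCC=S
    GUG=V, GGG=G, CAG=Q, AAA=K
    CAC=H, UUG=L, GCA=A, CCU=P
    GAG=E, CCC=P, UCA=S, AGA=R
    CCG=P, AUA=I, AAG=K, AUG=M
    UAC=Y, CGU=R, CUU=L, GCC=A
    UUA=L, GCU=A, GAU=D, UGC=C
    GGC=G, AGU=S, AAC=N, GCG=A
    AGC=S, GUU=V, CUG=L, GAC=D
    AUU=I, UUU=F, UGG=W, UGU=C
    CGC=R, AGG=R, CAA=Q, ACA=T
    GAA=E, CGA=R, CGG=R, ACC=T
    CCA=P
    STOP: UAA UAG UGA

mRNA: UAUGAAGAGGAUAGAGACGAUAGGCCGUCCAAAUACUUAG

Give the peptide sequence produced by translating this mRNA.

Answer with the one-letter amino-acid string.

start AUG at pos 1
pos 1: AUG -> M; peptide=M
pos 4: AAG -> K; peptide=MK
pos 7: AGG -> R; peptide=MKR
pos 10: AUA -> I; peptide=MKRI
pos 13: GAG -> E; peptide=MKRIE
pos 16: ACG -> T; peptide=MKRIET
pos 19: AUA -> I; peptide=MKRIETI
pos 22: GGC -> G; peptide=MKRIETIG
pos 25: CGU -> R; peptide=MKRIETIGR
pos 28: CCA -> P; peptide=MKRIETIGRP
pos 31: AAU -> N; peptide=MKRIETIGRPN
pos 34: ACU -> T; peptide=MKRIETIGRPNT
pos 37: UAG -> STOP

Answer: MKRIETIGRPNT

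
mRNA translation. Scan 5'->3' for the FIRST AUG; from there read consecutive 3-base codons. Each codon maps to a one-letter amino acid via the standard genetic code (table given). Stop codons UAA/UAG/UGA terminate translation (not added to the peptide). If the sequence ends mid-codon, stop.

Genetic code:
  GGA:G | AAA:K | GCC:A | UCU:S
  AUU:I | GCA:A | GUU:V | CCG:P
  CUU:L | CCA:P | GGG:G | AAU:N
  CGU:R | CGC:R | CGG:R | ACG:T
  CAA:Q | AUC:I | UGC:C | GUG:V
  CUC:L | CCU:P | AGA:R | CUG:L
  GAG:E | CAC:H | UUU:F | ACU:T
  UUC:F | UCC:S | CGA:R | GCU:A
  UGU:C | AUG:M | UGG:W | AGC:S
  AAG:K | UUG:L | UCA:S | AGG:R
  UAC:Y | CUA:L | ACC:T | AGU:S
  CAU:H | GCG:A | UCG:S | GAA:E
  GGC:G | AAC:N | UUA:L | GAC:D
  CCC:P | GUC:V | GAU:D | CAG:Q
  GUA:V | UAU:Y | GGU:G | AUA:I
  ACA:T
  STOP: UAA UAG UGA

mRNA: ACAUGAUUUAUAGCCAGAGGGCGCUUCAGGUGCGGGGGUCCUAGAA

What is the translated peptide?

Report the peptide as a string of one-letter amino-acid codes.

Answer: MIYSQRALQVRGS

Derivation:
start AUG at pos 2
pos 2: AUG -> M; peptide=M
pos 5: AUU -> I; peptide=MI
pos 8: UAU -> Y; peptide=MIY
pos 11: AGC -> S; peptide=MIYS
pos 14: CAG -> Q; peptide=MIYSQ
pos 17: AGG -> R; peptide=MIYSQR
pos 20: GCG -> A; peptide=MIYSQRA
pos 23: CUU -> L; peptide=MIYSQRAL
pos 26: CAG -> Q; peptide=MIYSQRALQ
pos 29: GUG -> V; peptide=MIYSQRALQV
pos 32: CGG -> R; peptide=MIYSQRALQVR
pos 35: GGG -> G; peptide=MIYSQRALQVRG
pos 38: UCC -> S; peptide=MIYSQRALQVRGS
pos 41: UAG -> STOP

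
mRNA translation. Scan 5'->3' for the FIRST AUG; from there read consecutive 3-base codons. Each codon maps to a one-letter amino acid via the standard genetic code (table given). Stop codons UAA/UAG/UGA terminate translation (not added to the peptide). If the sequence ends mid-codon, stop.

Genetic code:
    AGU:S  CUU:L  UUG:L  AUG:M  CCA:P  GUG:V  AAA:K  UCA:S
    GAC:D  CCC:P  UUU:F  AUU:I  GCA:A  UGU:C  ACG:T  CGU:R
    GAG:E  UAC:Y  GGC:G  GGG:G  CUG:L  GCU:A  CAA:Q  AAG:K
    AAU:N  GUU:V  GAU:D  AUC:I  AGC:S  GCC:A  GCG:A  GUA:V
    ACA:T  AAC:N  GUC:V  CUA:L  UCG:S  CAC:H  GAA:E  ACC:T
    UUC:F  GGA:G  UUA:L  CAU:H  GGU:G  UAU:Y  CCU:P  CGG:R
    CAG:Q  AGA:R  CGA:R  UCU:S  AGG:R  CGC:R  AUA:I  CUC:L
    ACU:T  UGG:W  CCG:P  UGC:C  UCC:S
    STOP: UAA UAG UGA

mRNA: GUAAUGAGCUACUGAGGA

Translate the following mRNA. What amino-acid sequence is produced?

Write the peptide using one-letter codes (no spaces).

Answer: MSY

Derivation:
start AUG at pos 3
pos 3: AUG -> M; peptide=M
pos 6: AGC -> S; peptide=MS
pos 9: UAC -> Y; peptide=MSY
pos 12: UGA -> STOP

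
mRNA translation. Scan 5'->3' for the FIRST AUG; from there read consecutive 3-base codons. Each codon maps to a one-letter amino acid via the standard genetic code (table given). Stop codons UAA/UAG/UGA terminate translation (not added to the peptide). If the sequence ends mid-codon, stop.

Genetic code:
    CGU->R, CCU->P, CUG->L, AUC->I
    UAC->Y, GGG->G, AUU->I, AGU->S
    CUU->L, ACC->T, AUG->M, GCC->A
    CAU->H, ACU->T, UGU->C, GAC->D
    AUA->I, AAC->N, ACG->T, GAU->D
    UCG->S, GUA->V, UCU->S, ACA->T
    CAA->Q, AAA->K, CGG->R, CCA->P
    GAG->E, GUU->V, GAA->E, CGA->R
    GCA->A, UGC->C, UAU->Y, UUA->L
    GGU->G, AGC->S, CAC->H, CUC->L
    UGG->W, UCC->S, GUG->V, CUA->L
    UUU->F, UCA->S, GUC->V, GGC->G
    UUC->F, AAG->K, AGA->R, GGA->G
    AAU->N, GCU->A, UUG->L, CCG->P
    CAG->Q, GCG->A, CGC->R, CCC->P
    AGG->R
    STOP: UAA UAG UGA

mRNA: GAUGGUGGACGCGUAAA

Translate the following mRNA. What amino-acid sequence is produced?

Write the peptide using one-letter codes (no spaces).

Answer: MVDA

Derivation:
start AUG at pos 1
pos 1: AUG -> M; peptide=M
pos 4: GUG -> V; peptide=MV
pos 7: GAC -> D; peptide=MVD
pos 10: GCG -> A; peptide=MVDA
pos 13: UAA -> STOP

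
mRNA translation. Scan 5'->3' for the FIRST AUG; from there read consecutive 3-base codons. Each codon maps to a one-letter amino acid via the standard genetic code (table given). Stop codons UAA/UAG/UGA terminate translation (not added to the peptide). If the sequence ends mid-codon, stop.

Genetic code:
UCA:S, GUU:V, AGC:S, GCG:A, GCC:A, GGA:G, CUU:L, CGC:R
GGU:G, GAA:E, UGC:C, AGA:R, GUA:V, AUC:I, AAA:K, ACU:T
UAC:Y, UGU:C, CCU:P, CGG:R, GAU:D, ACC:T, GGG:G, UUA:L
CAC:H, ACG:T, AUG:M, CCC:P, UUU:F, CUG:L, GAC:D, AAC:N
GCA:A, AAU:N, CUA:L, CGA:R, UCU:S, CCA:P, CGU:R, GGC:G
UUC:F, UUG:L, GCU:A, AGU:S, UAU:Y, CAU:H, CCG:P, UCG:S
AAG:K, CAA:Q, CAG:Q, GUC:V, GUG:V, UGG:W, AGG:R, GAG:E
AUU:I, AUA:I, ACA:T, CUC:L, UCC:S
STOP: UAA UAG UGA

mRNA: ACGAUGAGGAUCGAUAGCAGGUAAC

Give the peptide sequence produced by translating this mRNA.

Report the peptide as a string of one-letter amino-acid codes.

start AUG at pos 3
pos 3: AUG -> M; peptide=M
pos 6: AGG -> R; peptide=MR
pos 9: AUC -> I; peptide=MRI
pos 12: GAU -> D; peptide=MRID
pos 15: AGC -> S; peptide=MRIDS
pos 18: AGG -> R; peptide=MRIDSR
pos 21: UAA -> STOP

Answer: MRIDSR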